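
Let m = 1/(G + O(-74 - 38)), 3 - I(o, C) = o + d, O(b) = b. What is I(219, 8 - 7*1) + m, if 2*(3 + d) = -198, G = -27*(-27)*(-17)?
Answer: -1425571/12505 ≈ -114.00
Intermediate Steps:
G = -12393 (G = 729*(-17) = -12393)
d = -102 (d = -3 + (½)*(-198) = -3 - 99 = -102)
I(o, C) = 105 - o (I(o, C) = 3 - (o - 102) = 3 - (-102 + o) = 3 + (102 - o) = 105 - o)
m = -1/12505 (m = 1/(-12393 + (-74 - 38)) = 1/(-12393 - 112) = 1/(-12505) = -1/12505 ≈ -7.9968e-5)
I(219, 8 - 7*1) + m = (105 - 1*219) - 1/12505 = (105 - 219) - 1/12505 = -114 - 1/12505 = -1425571/12505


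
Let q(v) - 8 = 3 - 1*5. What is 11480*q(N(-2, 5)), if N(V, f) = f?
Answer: 68880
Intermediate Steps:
q(v) = 6 (q(v) = 8 + (3 - 1*5) = 8 + (3 - 5) = 8 - 2 = 6)
11480*q(N(-2, 5)) = 11480*6 = 68880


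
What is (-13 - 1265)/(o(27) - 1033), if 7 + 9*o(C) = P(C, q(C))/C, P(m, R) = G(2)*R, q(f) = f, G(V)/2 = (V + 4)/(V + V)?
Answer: 162/131 ≈ 1.2366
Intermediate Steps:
G(V) = (4 + V)/V (G(V) = 2*((V + 4)/(V + V)) = 2*((4 + V)/((2*V))) = 2*((4 + V)*(1/(2*V))) = 2*((4 + V)/(2*V)) = (4 + V)/V)
P(m, R) = 3*R (P(m, R) = ((4 + 2)/2)*R = ((½)*6)*R = 3*R)
o(C) = -4/9 (o(C) = -7/9 + ((3*C)/C)/9 = -7/9 + (⅑)*3 = -7/9 + ⅓ = -4/9)
(-13 - 1265)/(o(27) - 1033) = (-13 - 1265)/(-4/9 - 1033) = -1278/(-9301/9) = -1278*(-9/9301) = 162/131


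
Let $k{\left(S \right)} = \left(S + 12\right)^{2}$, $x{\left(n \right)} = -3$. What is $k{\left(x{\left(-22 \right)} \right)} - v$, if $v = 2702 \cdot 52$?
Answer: $-140423$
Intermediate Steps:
$k{\left(S \right)} = \left(12 + S\right)^{2}$
$v = 140504$
$k{\left(x{\left(-22 \right)} \right)} - v = \left(12 - 3\right)^{2} - 140504 = 9^{2} - 140504 = 81 - 140504 = -140423$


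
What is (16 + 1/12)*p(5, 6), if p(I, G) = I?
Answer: 965/12 ≈ 80.417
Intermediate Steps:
(16 + 1/12)*p(5, 6) = (16 + 1/12)*5 = (193/12)*5 = 965/12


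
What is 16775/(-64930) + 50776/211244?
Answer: -1121511/62345786 ≈ -0.017989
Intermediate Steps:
16775/(-64930) + 50776/211244 = 16775*(-1/64930) + 50776*(1/211244) = -3355/12986 + 1154/4801 = -1121511/62345786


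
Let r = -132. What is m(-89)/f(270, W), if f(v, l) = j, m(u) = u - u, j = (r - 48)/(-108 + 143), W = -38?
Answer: 0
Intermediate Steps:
j = -36/7 (j = (-132 - 48)/(-108 + 143) = -180/35 = -180*1/35 = -36/7 ≈ -5.1429)
m(u) = 0
f(v, l) = -36/7
m(-89)/f(270, W) = 0/(-36/7) = 0*(-7/36) = 0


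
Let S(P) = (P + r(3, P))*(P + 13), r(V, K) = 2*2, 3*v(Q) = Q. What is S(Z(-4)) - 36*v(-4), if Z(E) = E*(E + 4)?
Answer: 100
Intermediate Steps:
v(Q) = Q/3
r(V, K) = 4
Z(E) = E*(4 + E)
S(P) = (4 + P)*(13 + P) (S(P) = (P + 4)*(P + 13) = (4 + P)*(13 + P))
S(Z(-4)) - 36*v(-4) = (52 + (-4*(4 - 4))² + 17*(-4*(4 - 4))) - 12*(-4) = (52 + (-4*0)² + 17*(-4*0)) - 36*(-4/3) = (52 + 0² + 17*0) + 48 = (52 + 0 + 0) + 48 = 52 + 48 = 100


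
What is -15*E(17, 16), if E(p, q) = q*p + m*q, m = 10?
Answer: -6480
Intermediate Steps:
E(p, q) = 10*q + p*q (E(p, q) = q*p + 10*q = p*q + 10*q = 10*q + p*q)
-15*E(17, 16) = -240*(10 + 17) = -240*27 = -15*432 = -6480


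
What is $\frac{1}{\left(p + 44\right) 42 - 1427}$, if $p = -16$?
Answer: $- \frac{1}{251} \approx -0.0039841$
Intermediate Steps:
$\frac{1}{\left(p + 44\right) 42 - 1427} = \frac{1}{\left(-16 + 44\right) 42 - 1427} = \frac{1}{28 \cdot 42 - 1427} = \frac{1}{1176 - 1427} = \frac{1}{-251} = - \frac{1}{251}$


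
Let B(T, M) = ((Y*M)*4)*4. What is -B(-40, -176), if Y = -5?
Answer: -14080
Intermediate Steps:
B(T, M) = -80*M (B(T, M) = (-5*M*4)*4 = -20*M*4 = -80*M)
-B(-40, -176) = -(-80)*(-176) = -1*14080 = -14080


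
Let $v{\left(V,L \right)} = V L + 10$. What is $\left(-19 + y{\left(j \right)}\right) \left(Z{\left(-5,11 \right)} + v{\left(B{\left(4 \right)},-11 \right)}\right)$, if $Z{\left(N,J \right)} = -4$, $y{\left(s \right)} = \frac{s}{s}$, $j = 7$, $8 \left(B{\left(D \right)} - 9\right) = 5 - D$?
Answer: $\frac{6795}{4} \approx 1698.8$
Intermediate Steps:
$B{\left(D \right)} = \frac{77}{8} - \frac{D}{8}$ ($B{\left(D \right)} = 9 + \frac{5 - D}{8} = 9 - \left(- \frac{5}{8} + \frac{D}{8}\right) = \frac{77}{8} - \frac{D}{8}$)
$y{\left(s \right)} = 1$
$v{\left(V,L \right)} = 10 + L V$ ($v{\left(V,L \right)} = L V + 10 = 10 + L V$)
$\left(-19 + y{\left(j \right)}\right) \left(Z{\left(-5,11 \right)} + v{\left(B{\left(4 \right)},-11 \right)}\right) = \left(-19 + 1\right) \left(-4 + \left(10 - 11 \left(\frac{77}{8} - \frac{1}{2}\right)\right)\right) = - 18 \left(-4 + \left(10 - 11 \left(\frac{77}{8} - \frac{1}{2}\right)\right)\right) = - 18 \left(-4 + \left(10 - \frac{803}{8}\right)\right) = - 18 \left(-4 - \frac{723}{8}\right) = \left(-18\right) \left(- \frac{755}{8}\right) = \frac{6795}{4}$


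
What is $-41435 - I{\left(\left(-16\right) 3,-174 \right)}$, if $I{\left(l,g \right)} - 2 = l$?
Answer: $-41389$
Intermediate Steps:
$I{\left(l,g \right)} = 2 + l$
$-41435 - I{\left(\left(-16\right) 3,-174 \right)} = -41435 - \left(2 - 48\right) = -41435 - -46 = -41435 + 46 = -41389$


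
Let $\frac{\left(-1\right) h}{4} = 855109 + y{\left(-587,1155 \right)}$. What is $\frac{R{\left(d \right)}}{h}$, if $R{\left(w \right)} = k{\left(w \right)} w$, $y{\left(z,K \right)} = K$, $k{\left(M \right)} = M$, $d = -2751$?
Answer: $- \frac{7568001}{3425056} \approx -2.2096$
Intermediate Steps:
$R{\left(w \right)} = w^{2}$ ($R{\left(w \right)} = w w = w^{2}$)
$h = -3425056$ ($h = - 4 \left(855109 + 1155\right) = \left(-4\right) 856264 = -3425056$)
$\frac{R{\left(d \right)}}{h} = \frac{\left(-2751\right)^{2}}{-3425056} = 7568001 \left(- \frac{1}{3425056}\right) = - \frac{7568001}{3425056}$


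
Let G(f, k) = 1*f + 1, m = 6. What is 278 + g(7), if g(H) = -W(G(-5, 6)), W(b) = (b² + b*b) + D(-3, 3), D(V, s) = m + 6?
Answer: 234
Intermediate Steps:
G(f, k) = 1 + f (G(f, k) = f + 1 = 1 + f)
D(V, s) = 12 (D(V, s) = 6 + 6 = 12)
W(b) = 12 + 2*b² (W(b) = (b² + b*b) + 12 = (b² + b²) + 12 = 2*b² + 12 = 12 + 2*b²)
g(H) = -44 (g(H) = -(12 + 2*(1 - 5)²) = -(12 + 2*(-4)²) = -(12 + 2*16) = -(12 + 32) = -1*44 = -44)
278 + g(7) = 278 - 44 = 234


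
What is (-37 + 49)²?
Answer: 144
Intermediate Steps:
(-37 + 49)² = 12² = 144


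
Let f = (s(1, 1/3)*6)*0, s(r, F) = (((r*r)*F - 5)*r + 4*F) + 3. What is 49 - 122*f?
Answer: 49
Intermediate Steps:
s(r, F) = 3 + 4*F + r*(-5 + F*r²) (s(r, F) = ((r²*F - 5)*r + 4*F) + 3 = ((F*r² - 5)*r + 4*F) + 3 = ((-5 + F*r²)*r + 4*F) + 3 = (r*(-5 + F*r²) + 4*F) + 3 = (4*F + r*(-5 + F*r²)) + 3 = 3 + 4*F + r*(-5 + F*r²))
f = 0 (f = ((3 - 5*1 + 4/3 + 1³/3)*6)*0 = ((3 - 5 + 4*(⅓) + (⅓)*1)*6)*0 = ((3 - 5 + 4/3 + ⅓)*6)*0 = -⅓*6*0 = -2*0 = 0)
49 - 122*f = 49 - 122*0 = 49 + 0 = 49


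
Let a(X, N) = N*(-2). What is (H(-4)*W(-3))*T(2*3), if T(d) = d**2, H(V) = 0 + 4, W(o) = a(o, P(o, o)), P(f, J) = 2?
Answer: -576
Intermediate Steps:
a(X, N) = -2*N
W(o) = -4 (W(o) = -2*2 = -4)
H(V) = 4
(H(-4)*W(-3))*T(2*3) = (4*(-4))*(2*3)**2 = -16*6**2 = -16*36 = -576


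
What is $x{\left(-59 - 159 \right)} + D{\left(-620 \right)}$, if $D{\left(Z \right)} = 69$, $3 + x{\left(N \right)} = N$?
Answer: $-152$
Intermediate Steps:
$x{\left(N \right)} = -3 + N$
$x{\left(-59 - 159 \right)} + D{\left(-620 \right)} = \left(-3 - 218\right) + 69 = -221 + 69 = -152$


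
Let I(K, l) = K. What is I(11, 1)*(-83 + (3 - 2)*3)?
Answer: -880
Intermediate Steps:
I(11, 1)*(-83 + (3 - 2)*3) = 11*(-83 + (3 - 2)*3) = 11*(-83 + 1*3) = 11*(-83 + 3) = 11*(-80) = -880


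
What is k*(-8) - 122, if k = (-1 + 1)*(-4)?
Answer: -122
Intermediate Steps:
k = 0 (k = 0*(-4) = 0)
k*(-8) - 122 = 0*(-8) - 122 = 0 - 122 = -122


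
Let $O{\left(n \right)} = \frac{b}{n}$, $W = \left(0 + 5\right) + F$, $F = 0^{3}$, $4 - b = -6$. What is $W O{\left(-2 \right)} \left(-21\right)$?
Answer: $525$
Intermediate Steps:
$b = 10$ ($b = 4 - -6 = 4 + 6 = 10$)
$F = 0$
$W = 5$ ($W = \left(0 + 5\right) + 0 = 5 + 0 = 5$)
$O{\left(n \right)} = \frac{10}{n}$
$W O{\left(-2 \right)} \left(-21\right) = 5 \frac{10}{-2} \left(-21\right) = 5 \cdot 10 \left(- \frac{1}{2}\right) \left(-21\right) = 5 \left(-5\right) \left(-21\right) = \left(-25\right) \left(-21\right) = 525$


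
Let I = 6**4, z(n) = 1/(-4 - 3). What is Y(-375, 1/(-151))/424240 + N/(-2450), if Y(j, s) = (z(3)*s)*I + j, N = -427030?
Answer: 547110120191/3138951760 ≈ 174.30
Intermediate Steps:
z(n) = -1/7 (z(n) = 1/(-7) = -1/7)
I = 1296
Y(j, s) = j - 1296*s/7 (Y(j, s) = -s/7*1296 + j = -1296*s/7 + j = j - 1296*s/7)
Y(-375, 1/(-151))/424240 + N/(-2450) = (-375 - 1296/7/(-151))/424240 - 427030/(-2450) = (-375 - 1296/7*(-1/151))*(1/424240) - 427030*(-1/2450) = (-375 + 1296/1057)*(1/424240) + 42703/245 = -395079/1057*1/424240 + 42703/245 = -395079/448421680 + 42703/245 = 547110120191/3138951760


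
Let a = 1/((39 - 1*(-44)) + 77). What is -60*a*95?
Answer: -285/8 ≈ -35.625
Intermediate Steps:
a = 1/160 (a = 1/((39 + 44) + 77) = 1/(83 + 77) = 1/160 ≈ 0.0062500)
-60*a*95 = -60*1/160*95 = -3/8*95 = -285/8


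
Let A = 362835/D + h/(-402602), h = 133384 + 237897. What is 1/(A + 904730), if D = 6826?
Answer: 687040313/621621868313631 ≈ 1.1052e-6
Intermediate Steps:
h = 371281
A = 35885933141/687040313 (A = 362835/6826 + 371281/(-402602) = 362835*(1/6826) + 371281*(-1/402602) = 362835/6826 - 371281/402602 = 35885933141/687040313 ≈ 52.233)
1/(A + 904730) = 1/(35885933141/687040313 + 904730) = 1/(621621868313631/687040313) = 687040313/621621868313631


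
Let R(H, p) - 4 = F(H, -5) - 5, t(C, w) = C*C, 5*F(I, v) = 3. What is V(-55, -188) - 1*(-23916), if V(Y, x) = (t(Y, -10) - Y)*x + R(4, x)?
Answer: -2775622/5 ≈ -5.5512e+5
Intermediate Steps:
F(I, v) = ⅗ (F(I, v) = (⅕)*3 = ⅗)
t(C, w) = C²
R(H, p) = -⅖ (R(H, p) = 4 + (⅗ - 5) = 4 - 22/5 = -⅖)
V(Y, x) = -⅖ + x*(Y² - Y) (V(Y, x) = (Y² - Y)*x - ⅖ = x*(Y² - Y) - ⅖ = -⅖ + x*(Y² - Y))
V(-55, -188) - 1*(-23916) = (-⅖ - 188*(-55)² - 1*(-55)*(-188)) - 1*(-23916) = (-⅖ - 188*3025 - 10340) + 23916 = (-⅖ - 568700 - 10340) + 23916 = -2895202/5 + 23916 = -2775622/5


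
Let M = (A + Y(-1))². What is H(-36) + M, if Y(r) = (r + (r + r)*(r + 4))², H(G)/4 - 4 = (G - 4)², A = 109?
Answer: 31380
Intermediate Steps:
H(G) = 16 + 4*(-4 + G)² (H(G) = 16 + 4*(G - 4)² = 16 + 4*(-4 + G)²)
Y(r) = (r + 2*r*(4 + r))² (Y(r) = (r + (2*r)*(4 + r))² = (r + 2*r*(4 + r))²)
M = 24964 (M = (109 + (-1)²*(9 + 2*(-1))²)² = (109 + 1*(9 - 2)²)² = (109 + 1*7²)² = (109 + 1*49)² = (109 + 49)² = 158² = 24964)
H(-36) + M = (16 + 4*(-4 - 36)²) + 24964 = (16 + 4*(-40)²) + 24964 = (16 + 4*1600) + 24964 = (16 + 6400) + 24964 = 6416 + 24964 = 31380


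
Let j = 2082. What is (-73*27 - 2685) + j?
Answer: -2574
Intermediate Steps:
(-73*27 - 2685) + j = (-73*27 - 2685) + 2082 = (-1971 - 2685) + 2082 = -4656 + 2082 = -2574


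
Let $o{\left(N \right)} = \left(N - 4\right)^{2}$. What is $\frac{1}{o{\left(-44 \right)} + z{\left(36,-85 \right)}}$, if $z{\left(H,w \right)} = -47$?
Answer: $\frac{1}{2257} \approx 0.00044307$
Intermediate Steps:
$o{\left(N \right)} = \left(-4 + N\right)^{2}$
$\frac{1}{o{\left(-44 \right)} + z{\left(36,-85 \right)}} = \frac{1}{\left(-4 - 44\right)^{2} - 47} = \frac{1}{\left(-48\right)^{2} - 47} = \frac{1}{2304 - 47} = \frac{1}{2257}$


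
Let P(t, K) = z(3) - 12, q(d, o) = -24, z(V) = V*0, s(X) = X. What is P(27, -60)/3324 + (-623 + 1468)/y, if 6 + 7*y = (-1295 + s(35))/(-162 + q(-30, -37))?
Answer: 50792081/6648 ≈ 7640.2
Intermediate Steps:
z(V) = 0
P(t, K) = -12 (P(t, K) = 0 - 12 = -12)
y = 24/217 (y = -6/7 + ((-1295 + 35)/(-162 - 24))/7 = -6/7 + (-1260/(-186))/7 = -6/7 + (-1260*(-1/186))/7 = -6/7 + (⅐)*(210/31) = -6/7 + 30/31 = 24/217 ≈ 0.11060)
P(27, -60)/3324 + (-623 + 1468)/y = -12/3324 + (-623 + 1468)/(24/217) = -12*1/3324 + 845*(217/24) = -1/277 + 183365/24 = 50792081/6648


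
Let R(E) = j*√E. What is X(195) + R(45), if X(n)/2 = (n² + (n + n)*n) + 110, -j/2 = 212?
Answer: 228370 - 1272*√5 ≈ 2.2553e+5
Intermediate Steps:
j = -424 (j = -2*212 = -424)
R(E) = -424*√E
X(n) = 220 + 6*n² (X(n) = 2*((n² + (n + n)*n) + 110) = 2*((n² + (2*n)*n) + 110) = 2*((n² + 2*n²) + 110) = 2*(3*n² + 110) = 2*(110 + 3*n²) = 220 + 6*n²)
X(195) + R(45) = (220 + 6*195²) - 1272*√5 = (220 + 6*38025) - 1272*√5 = (220 + 228150) - 1272*√5 = 228370 - 1272*√5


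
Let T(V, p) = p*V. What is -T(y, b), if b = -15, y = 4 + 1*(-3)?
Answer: 15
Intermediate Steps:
y = 1 (y = 4 - 3 = 1)
T(V, p) = V*p
-T(y, b) = -(-15) = -1*(-15) = 15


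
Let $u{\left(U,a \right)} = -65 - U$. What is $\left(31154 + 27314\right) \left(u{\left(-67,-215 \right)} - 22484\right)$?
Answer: $-1314477576$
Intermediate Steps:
$\left(31154 + 27314\right) \left(u{\left(-67,-215 \right)} - 22484\right) = \left(31154 + 27314\right) \left(\left(-65 - -67\right) - 22484\right) = 58468 \left(\left(-65 + 67\right) - 22484\right) = 58468 \left(2 - 22484\right) = 58468 \left(-22482\right) = -1314477576$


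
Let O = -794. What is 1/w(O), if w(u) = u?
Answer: -1/794 ≈ -0.0012594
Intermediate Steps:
1/w(O) = 1/(-794) = -1/794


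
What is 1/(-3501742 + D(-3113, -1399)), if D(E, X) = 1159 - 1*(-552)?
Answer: -1/3500031 ≈ -2.8571e-7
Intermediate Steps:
D(E, X) = 1711 (D(E, X) = 1159 + 552 = 1711)
1/(-3501742 + D(-3113, -1399)) = 1/(-3501742 + 1711) = 1/(-3500031) = -1/3500031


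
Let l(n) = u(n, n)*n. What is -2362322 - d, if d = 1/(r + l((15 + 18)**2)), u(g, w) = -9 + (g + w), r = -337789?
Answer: -4781935033145/2024252 ≈ -2.3623e+6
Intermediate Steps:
u(g, w) = -9 + g + w
l(n) = n*(-9 + 2*n) (l(n) = (-9 + n + n)*n = (-9 + 2*n)*n = n*(-9 + 2*n))
d = 1/2024252 (d = 1/(-337789 + (15 + 18)**2*(-9 + 2*(15 + 18)**2)) = 1/(-337789 + 33**2*(-9 + 2*33**2)) = 1/(-337789 + 1089*(-9 + 2*1089)) = 1/(-337789 + 1089*(-9 + 2178)) = 1/(-337789 + 1089*2169) = 1/(-337789 + 2362041) = 1/2024252 ≈ 4.9401e-7)
-2362322 - d = -2362322 - 1*1/2024252 = -2362322 - 1/2024252 = -4781935033145/2024252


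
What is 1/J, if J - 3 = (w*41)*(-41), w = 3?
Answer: -1/5040 ≈ -0.00019841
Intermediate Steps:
J = -5040 (J = 3 + (3*41)*(-41) = 3 + 123*(-41) = 3 - 5043 = -5040)
1/J = 1/(-5040) = -1/5040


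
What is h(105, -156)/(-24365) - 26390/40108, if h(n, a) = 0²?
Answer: -13195/20054 ≈ -0.65797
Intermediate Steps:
h(n, a) = 0
h(105, -156)/(-24365) - 26390/40108 = 0/(-24365) - 26390/40108 = 0*(-1/24365) - 26390*1/40108 = 0 - 13195/20054 = -13195/20054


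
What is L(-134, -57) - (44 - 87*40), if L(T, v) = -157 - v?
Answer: 3336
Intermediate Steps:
L(-134, -57) - (44 - 87*40) = (-157 - 1*(-57)) - (44 - 87*40) = (-157 + 57) - (44 - 3480) = -100 - 1*(-3436) = -100 + 3436 = 3336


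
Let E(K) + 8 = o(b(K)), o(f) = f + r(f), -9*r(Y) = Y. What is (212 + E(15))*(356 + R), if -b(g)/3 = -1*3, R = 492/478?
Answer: 18089960/239 ≈ 75690.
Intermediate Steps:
r(Y) = -Y/9
R = 246/239 (R = 492*(1/478) = 246/239 ≈ 1.0293)
b(g) = 9 (b(g) = -(-3)*3 = -3*(-3) = 9)
o(f) = 8*f/9 (o(f) = f - f/9 = 8*f/9)
E(K) = 0 (E(K) = -8 + (8/9)*9 = -8 + 8 = 0)
(212 + E(15))*(356 + R) = (212 + 0)*(356 + 246/239) = 212*(85330/239) = 18089960/239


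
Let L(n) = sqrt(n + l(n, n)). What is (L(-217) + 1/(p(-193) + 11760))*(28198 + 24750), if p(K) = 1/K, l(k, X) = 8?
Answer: 10218964/2269679 + 52948*I*sqrt(209) ≈ 4.5024 + 7.6546e+5*I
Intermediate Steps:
L(n) = sqrt(8 + n) (L(n) = sqrt(n + 8) = sqrt(8 + n))
(L(-217) + 1/(p(-193) + 11760))*(28198 + 24750) = (sqrt(8 - 217) + 1/(1/(-193) + 11760))*(28198 + 24750) = (sqrt(-209) + 1/(-1/193 + 11760))*52948 = (I*sqrt(209) + 1/(2269679/193))*52948 = (I*sqrt(209) + 193/2269679)*52948 = (193/2269679 + I*sqrt(209))*52948 = 10218964/2269679 + 52948*I*sqrt(209)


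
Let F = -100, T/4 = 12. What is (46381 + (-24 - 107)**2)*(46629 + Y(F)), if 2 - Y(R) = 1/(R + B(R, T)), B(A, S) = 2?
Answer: 145188354869/49 ≈ 2.9630e+9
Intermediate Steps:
T = 48 (T = 4*12 = 48)
Y(R) = 2 - 1/(2 + R) (Y(R) = 2 - 1/(R + 2) = 2 - 1/(2 + R))
(46381 + (-24 - 107)**2)*(46629 + Y(F)) = (46381 + (-24 - 107)**2)*(46629 + (3 + 2*(-100))/(2 - 100)) = (46381 + (-131)**2)*(46629 + (3 - 200)/(-98)) = (46381 + 17161)*(46629 - 1/98*(-197)) = 63542*(46629 + 197/98) = 63542*(4569839/98) = 145188354869/49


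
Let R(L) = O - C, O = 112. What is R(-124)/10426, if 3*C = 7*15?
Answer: 77/10426 ≈ 0.0073854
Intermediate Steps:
C = 35 (C = (7*15)/3 = (⅓)*105 = 35)
R(L) = 77 (R(L) = 112 - 1*35 = 112 - 35 = 77)
R(-124)/10426 = 77/10426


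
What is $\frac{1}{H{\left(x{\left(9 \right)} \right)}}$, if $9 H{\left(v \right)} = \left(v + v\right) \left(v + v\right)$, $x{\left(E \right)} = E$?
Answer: $\frac{1}{36} \approx 0.027778$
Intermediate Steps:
$H{\left(v \right)} = \frac{4 v^{2}}{9}$ ($H{\left(v \right)} = \frac{\left(v + v\right) \left(v + v\right)}{9} = \frac{2 v 2 v}{9} = \frac{4 v^{2}}{9}$)
$\frac{1}{H{\left(x{\left(9 \right)} \right)}} = \frac{1}{\frac{4}{9} \cdot 9^{2}} = \frac{1}{\frac{4}{9} \cdot 81} = \frac{1}{36}$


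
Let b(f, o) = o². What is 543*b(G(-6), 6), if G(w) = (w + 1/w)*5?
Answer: 19548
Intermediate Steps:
G(w) = 5*w + 5/w
543*b(G(-6), 6) = 543*6² = 543*36 = 19548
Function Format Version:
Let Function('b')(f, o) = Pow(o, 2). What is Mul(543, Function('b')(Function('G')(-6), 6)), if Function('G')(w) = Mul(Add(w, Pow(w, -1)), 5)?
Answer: 19548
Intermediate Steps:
Function('G')(w) = Add(Mul(5, w), Mul(5, Pow(w, -1)))
Mul(543, Function('b')(Function('G')(-6), 6)) = Mul(543, Pow(6, 2)) = Mul(543, 36) = 19548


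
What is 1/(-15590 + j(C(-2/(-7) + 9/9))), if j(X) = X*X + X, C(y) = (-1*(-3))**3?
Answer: -1/14834 ≈ -6.7413e-5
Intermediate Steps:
C(y) = 27 (C(y) = 3**3 = 27)
j(X) = X + X**2 (j(X) = X**2 + X = X + X**2)
1/(-15590 + j(C(-2/(-7) + 9/9))) = 1/(-15590 + 27*(1 + 27)) = 1/(-15590 + 27*28) = 1/(-15590 + 756) = 1/(-14834) = -1/14834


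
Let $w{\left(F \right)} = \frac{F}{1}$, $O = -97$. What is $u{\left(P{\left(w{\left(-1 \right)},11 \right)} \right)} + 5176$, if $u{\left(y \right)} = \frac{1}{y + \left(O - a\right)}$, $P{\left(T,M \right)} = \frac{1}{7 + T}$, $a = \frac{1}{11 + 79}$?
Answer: $\frac{22556963}{4358} \approx 5176.0$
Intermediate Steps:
$a = \frac{1}{90} \approx 0.011111$
$w{\left(F \right)} = F$ ($w{\left(F \right)} = F 1 = F$)
$u{\left(y \right)} = \frac{1}{- \frac{8731}{90} + y}$ ($u{\left(y \right)} = \frac{1}{y - \frac{8731}{90}} = \frac{1}{- \frac{8731}{90} + y}$)
$u{\left(P{\left(w{\left(-1 \right)},11 \right)} \right)} + 5176 = \frac{90}{-8731 + \frac{90}{7 - 1}} + 5176 = \frac{90}{-8731 + \frac{90}{6}} + 5176 = \frac{90}{-8731 + 90 \cdot \frac{1}{6}} + 5176 = \frac{90}{-8731 + 15} + 5176 = \frac{90}{-8716} + 5176 = 90 \left(- \frac{1}{8716}\right) + 5176 = - \frac{45}{4358} + 5176 = \frac{22556963}{4358}$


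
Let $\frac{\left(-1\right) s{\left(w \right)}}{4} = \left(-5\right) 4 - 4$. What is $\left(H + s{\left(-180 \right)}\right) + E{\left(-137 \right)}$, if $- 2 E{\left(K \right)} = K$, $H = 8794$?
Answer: $\frac{17917}{2} \approx 8958.5$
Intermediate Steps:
$E{\left(K \right)} = - \frac{K}{2}$
$s{\left(w \right)} = 96$ ($s{\left(w \right)} = - 4 \left(\left(-5\right) 4 - 4\right) = - 4 \left(-20 - 4\right) = \left(-4\right) \left(-24\right) = 96$)
$\left(H + s{\left(-180 \right)}\right) + E{\left(-137 \right)} = \left(8794 + 96\right) - - \frac{137}{2} = 8890 + \frac{137}{2} = \frac{17917}{2}$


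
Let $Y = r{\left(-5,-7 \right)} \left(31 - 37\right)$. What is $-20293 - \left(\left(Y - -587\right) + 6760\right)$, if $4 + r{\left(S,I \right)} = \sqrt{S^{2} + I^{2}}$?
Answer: $-27664 + 6 \sqrt{74} \approx -27612.0$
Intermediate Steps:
$r{\left(S,I \right)} = -4 + \sqrt{I^{2} + S^{2}}$ ($r{\left(S,I \right)} = -4 + \sqrt{S^{2} + I^{2}} = -4 + \sqrt{I^{2} + S^{2}}$)
$Y = 24 - 6 \sqrt{74}$ ($Y = \left(-4 + \sqrt{\left(-7\right)^{2} + \left(-5\right)^{2}}\right) \left(31 - 37\right) = \left(-4 + \sqrt{49 + 25}\right) \left(-6\right) = \left(-4 + \sqrt{74}\right) \left(-6\right) = 24 - 6 \sqrt{74} \approx -27.614$)
$-20293 - \left(\left(Y - -587\right) + 6760\right) = -20293 - \left(\left(\left(24 - 6 \sqrt{74}\right) - -587\right) + 6760\right) = -20293 - \left(\left(\left(24 - 6 \sqrt{74}\right) + \left(-585 + 1172\right)\right) + 6760\right) = -20293 - \left(\left(\left(24 - 6 \sqrt{74}\right) + 587\right) + 6760\right) = -20293 - \left(\left(611 - 6 \sqrt{74}\right) + 6760\right) = -20293 - \left(7371 - 6 \sqrt{74}\right) = -27664 + 6 \sqrt{74}$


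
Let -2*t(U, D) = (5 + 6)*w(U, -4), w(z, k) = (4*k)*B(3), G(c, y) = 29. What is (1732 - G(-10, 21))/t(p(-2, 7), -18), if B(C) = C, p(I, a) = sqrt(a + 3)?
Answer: 1703/264 ≈ 6.4508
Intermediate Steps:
p(I, a) = sqrt(3 + a)
w(z, k) = 12*k (w(z, k) = (4*k)*3 = 12*k)
t(U, D) = 264 (t(U, D) = -(5 + 6)*12*(-4)/2 = -11*(-48)/2 = -1/2*(-528) = 264)
(1732 - G(-10, 21))/t(p(-2, 7), -18) = (1732 - 1*29)/264 = (1732 - 29)*(1/264) = 1703*(1/264) = 1703/264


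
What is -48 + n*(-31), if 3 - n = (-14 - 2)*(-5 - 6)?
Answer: 5315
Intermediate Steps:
n = -173 (n = 3 - (-14 - 2)*(-5 - 6) = 3 - (-16)*(-11) = 3 - 1*176 = 3 - 176 = -173)
-48 + n*(-31) = -48 - 173*(-31) = -48 + 5363 = 5315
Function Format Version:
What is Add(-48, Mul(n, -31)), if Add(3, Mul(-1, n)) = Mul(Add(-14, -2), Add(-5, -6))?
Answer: 5315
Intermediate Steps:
n = -173 (n = Add(3, Mul(-1, Mul(Add(-14, -2), Add(-5, -6)))) = Add(3, Mul(-1, Mul(-16, -11))) = Add(3, Mul(-1, 176)) = Add(3, -176) = -173)
Add(-48, Mul(n, -31)) = Add(-48, Mul(-173, -31)) = Add(-48, 5363) = 5315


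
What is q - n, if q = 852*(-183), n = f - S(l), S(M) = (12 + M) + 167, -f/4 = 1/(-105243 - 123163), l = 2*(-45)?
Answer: -17795910883/114203 ≈ -1.5583e+5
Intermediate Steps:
l = -90
f = 2/114203 (f = -4/(-105243 - 123163) = -4/(-228406) = -4*(-1/228406) = 2/114203 ≈ 1.7513e-5)
S(M) = 179 + M
n = -10164065/114203 (n = 2/114203 - (179 - 90) = 2/114203 - 1*89 = 2/114203 - 89 = -10164065/114203 ≈ -89.000)
q = -155916
q - n = -155916 - 1*(-10164065/114203) = -155916 + 10164065/114203 = -17795910883/114203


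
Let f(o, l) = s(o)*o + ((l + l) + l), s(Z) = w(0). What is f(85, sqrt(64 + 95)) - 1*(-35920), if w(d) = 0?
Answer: 35920 + 3*sqrt(159) ≈ 35958.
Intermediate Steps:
s(Z) = 0
f(o, l) = 3*l (f(o, l) = 0*o + ((l + l) + l) = 0 + (2*l + l) = 0 + 3*l = 3*l)
f(85, sqrt(64 + 95)) - 1*(-35920) = 3*sqrt(64 + 95) - 1*(-35920) = 3*sqrt(159) + 35920 = 35920 + 3*sqrt(159)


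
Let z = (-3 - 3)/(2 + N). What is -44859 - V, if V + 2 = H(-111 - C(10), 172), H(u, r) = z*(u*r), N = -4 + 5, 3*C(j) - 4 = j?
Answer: -253939/3 ≈ -84646.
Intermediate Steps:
C(j) = 4/3 + j/3
N = 1
z = -2 (z = (-3 - 3)/(2 + 1) = -6/3 = -6*1/3 = -2)
H(u, r) = -2*r*u (H(u, r) = -2*u*r = -2*r*u)
V = 119362/3 (V = -2 - 2*172*(-111 - (4/3 + (1/3)*10)) = -2 - 2*172*(-111 - (4/3 + 10/3)) = -2 - 2*172*(-111 - 1*14/3) = -2 - 2*172*(-111 - 14/3) = -2 - 2*172*(-347/3) = -2 + 119368/3 = 119362/3 ≈ 39787.)
-44859 - V = -44859 - 1*119362/3 = -44859 - 119362/3 = -253939/3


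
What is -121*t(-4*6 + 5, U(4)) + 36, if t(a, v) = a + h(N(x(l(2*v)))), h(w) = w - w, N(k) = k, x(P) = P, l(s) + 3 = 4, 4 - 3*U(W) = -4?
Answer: 2335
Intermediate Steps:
U(W) = 8/3 (U(W) = 4/3 - 1/3*(-4) = 4/3 + 4/3 = 8/3)
l(s) = 1 (l(s) = -3 + 4 = 1)
h(w) = 0
t(a, v) = a (t(a, v) = a + 0 = a)
-121*t(-4*6 + 5, U(4)) + 36 = -121*(-4*6 + 5) + 36 = -121*(-24 + 5) + 36 = -121*(-19) + 36 = 2299 + 36 = 2335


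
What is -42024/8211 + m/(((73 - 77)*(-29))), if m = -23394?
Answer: -1931009/9338 ≈ -206.79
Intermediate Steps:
-42024/8211 + m/(((73 - 77)*(-29))) = -42024/8211 - 23394*(-1/(29*(73 - 77))) = -42024*1/8211 - 23394/((-4*(-29))) = -824/161 - 23394/116 = -824/161 - 23394*1/116 = -824/161 - 11697/58 = -1931009/9338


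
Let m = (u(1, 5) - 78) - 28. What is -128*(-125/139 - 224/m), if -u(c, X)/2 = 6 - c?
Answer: -532352/4031 ≈ -132.06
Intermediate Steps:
u(c, X) = -12 + 2*c (u(c, X) = -2*(6 - c) = -12 + 2*c)
m = -116 (m = ((-12 + 2*1) - 78) - 28 = ((-12 + 2) - 78) - 28 = (-10 - 78) - 28 = -88 - 28 = -116)
-128*(-125/139 - 224/m) = -128*(-125/139 - 224/(-116)) = -128*(-125*1/139 - 224*(-1/116)) = -128*(-125/139 + 56/29) = -128*4159/4031 = -532352/4031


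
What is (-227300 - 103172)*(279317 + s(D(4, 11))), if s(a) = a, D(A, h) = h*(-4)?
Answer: -92291906856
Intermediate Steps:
D(A, h) = -4*h
(-227300 - 103172)*(279317 + s(D(4, 11))) = (-227300 - 103172)*(279317 - 4*11) = -330472*(279317 - 44) = -330472*279273 = -92291906856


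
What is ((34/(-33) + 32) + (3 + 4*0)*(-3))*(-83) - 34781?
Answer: -1207948/33 ≈ -36605.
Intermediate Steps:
((34/(-33) + 32) + (3 + 4*0)*(-3))*(-83) - 34781 = ((34*(-1/33) + 32) + (3 + 0)*(-3))*(-83) - 34781 = ((-34/33 + 32) + 3*(-3))*(-83) - 34781 = (1022/33 - 9)*(-83) - 34781 = (725/33)*(-83) - 34781 = -60175/33 - 34781 = -1207948/33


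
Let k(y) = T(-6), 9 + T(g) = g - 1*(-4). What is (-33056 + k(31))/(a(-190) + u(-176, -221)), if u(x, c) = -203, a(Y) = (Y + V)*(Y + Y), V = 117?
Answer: -33067/27537 ≈ -1.2008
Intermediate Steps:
T(g) = -5 + g (T(g) = -9 + (g - 1*(-4)) = -9 + (g + 4) = -9 + (4 + g) = -5 + g)
k(y) = -11 (k(y) = -5 - 6 = -11)
a(Y) = 2*Y*(117 + Y) (a(Y) = (Y + 117)*(Y + Y) = (117 + Y)*(2*Y) = 2*Y*(117 + Y))
(-33056 + k(31))/(a(-190) + u(-176, -221)) = (-33056 - 11)/(2*(-190)*(117 - 190) - 203) = -33067/(2*(-190)*(-73) - 203) = -33067/(27740 - 203) = -33067/27537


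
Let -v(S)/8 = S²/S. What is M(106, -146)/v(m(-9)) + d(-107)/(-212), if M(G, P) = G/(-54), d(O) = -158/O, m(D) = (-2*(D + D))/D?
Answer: -334691/4899744 ≈ -0.068308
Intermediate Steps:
m(D) = -4 (m(D) = (-4*D)/D = -4)
v(S) = -8*S (v(S) = -8*S²/S = -8*S)
M(G, P) = -G/54 (M(G, P) = G*(-1/54) = -G/54)
M(106, -146)/v(m(-9)) + d(-107)/(-212) = (-1/54*106)/((-8*(-4))) - 158/(-107)/(-212) = -53/27/32 - 158*(-1/107)*(-1/212) = -53/27*1/32 + (158/107)*(-1/212) = -53/864 - 79/11342 = -334691/4899744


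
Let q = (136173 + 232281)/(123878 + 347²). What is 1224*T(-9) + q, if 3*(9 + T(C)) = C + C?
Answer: -1494913622/81429 ≈ -18359.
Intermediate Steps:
T(C) = -9 + 2*C/3 (T(C) = -9 + (C + C)/3 = -9 + (2*C)/3 = -9 + 2*C/3)
q = 122818/81429 (q = 368454/(123878 + 120409) = 368454/244287 = 368454*(1/244287) = 122818/81429 ≈ 1.5083)
1224*T(-9) + q = 1224*(-9 + (⅔)*(-9)) + 122818/81429 = 1224*(-9 - 6) + 122818/81429 = 1224*(-15) + 122818/81429 = -18360 + 122818/81429 = -1494913622/81429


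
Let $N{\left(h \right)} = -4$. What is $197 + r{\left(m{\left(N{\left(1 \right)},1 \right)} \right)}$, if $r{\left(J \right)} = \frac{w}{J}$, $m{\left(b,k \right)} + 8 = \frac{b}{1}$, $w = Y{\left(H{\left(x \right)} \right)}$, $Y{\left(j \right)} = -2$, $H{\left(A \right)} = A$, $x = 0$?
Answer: $\frac{1183}{6} \approx 197.17$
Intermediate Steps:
$w = -2$
$m{\left(b,k \right)} = -8 + b$ ($m{\left(b,k \right)} = -8 + \frac{b}{1} = -8 + b 1 = -8 + b$)
$r{\left(J \right)} = - \frac{2}{J}$
$197 + r{\left(m{\left(N{\left(1 \right)},1 \right)} \right)} = 197 - \frac{2}{-8 - 4} = 197 - \frac{2}{-12} = 197 - - \frac{1}{6} = 197 + \frac{1}{6} = \frac{1183}{6}$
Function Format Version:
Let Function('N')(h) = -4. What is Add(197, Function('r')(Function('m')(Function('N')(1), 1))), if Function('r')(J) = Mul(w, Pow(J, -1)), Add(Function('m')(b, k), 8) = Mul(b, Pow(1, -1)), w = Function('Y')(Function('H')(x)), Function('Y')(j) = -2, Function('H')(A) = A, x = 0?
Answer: Rational(1183, 6) ≈ 197.17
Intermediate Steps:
w = -2
Function('m')(b, k) = Add(-8, b) (Function('m')(b, k) = Add(-8, Mul(b, Pow(1, -1))) = Add(-8, Mul(b, 1)) = Add(-8, b))
Function('r')(J) = Mul(-2, Pow(J, -1))
Add(197, Function('r')(Function('m')(Function('N')(1), 1))) = Add(197, Mul(-2, Pow(Add(-8, -4), -1))) = Add(197, Mul(-2, Pow(-12, -1))) = Add(197, Mul(-2, Rational(-1, 12))) = Add(197, Rational(1, 6)) = Rational(1183, 6)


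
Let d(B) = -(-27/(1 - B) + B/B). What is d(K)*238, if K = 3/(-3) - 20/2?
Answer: 595/2 ≈ 297.50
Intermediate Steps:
K = -11 (K = 3*(-⅓) - 20*½ = -1 - 10 = -11)
d(B) = -1 + 27/(1 - B) (d(B) = -(-27/(1 - B) + 1) = -(1 - 27/(1 - B)) = -1 + 27/(1 - B))
d(K)*238 = ((-26 - 1*(-11))/(-1 - 11))*238 = ((-26 + 11)/(-12))*238 = -1/12*(-15)*238 = (5/4)*238 = 595/2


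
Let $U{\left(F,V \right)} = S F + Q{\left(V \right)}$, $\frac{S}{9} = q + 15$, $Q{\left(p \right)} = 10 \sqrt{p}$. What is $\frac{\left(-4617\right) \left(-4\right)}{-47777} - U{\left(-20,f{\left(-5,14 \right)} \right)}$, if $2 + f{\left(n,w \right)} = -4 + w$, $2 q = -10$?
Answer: $\frac{85980132}{47777} - 20 \sqrt{2} \approx 1771.3$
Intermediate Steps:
$q = -5$ ($q = \frac{1}{2} \left(-10\right) = -5$)
$f{\left(n,w \right)} = -6 + w$ ($f{\left(n,w \right)} = -2 + \left(-4 + w\right) = -6 + w$)
$S = 90$ ($S = 9 \left(-5 + 15\right) = 9 \cdot 10 = 90$)
$U{\left(F,V \right)} = 10 \sqrt{V} + 90 F$ ($U{\left(F,V \right)} = 90 F + 10 \sqrt{V} = 10 \sqrt{V} + 90 F$)
$\frac{\left(-4617\right) \left(-4\right)}{-47777} - U{\left(-20,f{\left(-5,14 \right)} \right)} = \frac{\left(-4617\right) \left(-4\right)}{-47777} - \left(10 \sqrt{-6 + 14} + 90 \left(-20\right)\right) = 18468 \left(- \frac{1}{47777}\right) - \left(10 \sqrt{8} - 1800\right) = - \frac{18468}{47777} - \left(10 \cdot 2 \sqrt{2} - 1800\right) = - \frac{18468}{47777} - \left(20 \sqrt{2} - 1800\right) = - \frac{18468}{47777} - \left(-1800 + 20 \sqrt{2}\right) = - \frac{18468}{47777} + \left(1800 - 20 \sqrt{2}\right) = \frac{85980132}{47777} - 20 \sqrt{2}$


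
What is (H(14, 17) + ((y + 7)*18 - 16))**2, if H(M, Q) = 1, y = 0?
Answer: 12321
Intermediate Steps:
(H(14, 17) + ((y + 7)*18 - 16))**2 = (1 + ((0 + 7)*18 - 16))**2 = (1 + (7*18 - 16))**2 = (1 + (126 - 16))**2 = (1 + 110)**2 = 111**2 = 12321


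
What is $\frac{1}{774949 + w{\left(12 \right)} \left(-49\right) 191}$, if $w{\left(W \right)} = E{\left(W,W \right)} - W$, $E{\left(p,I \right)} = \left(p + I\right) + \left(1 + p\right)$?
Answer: $\frac{1}{540974} \approx 1.8485 \cdot 10^{-6}$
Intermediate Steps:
$E{\left(p,I \right)} = 1 + I + 2 p$ ($E{\left(p,I \right)} = \left(I + p\right) + \left(1 + p\right) = 1 + I + 2 p$)
$w{\left(W \right)} = 1 + 2 W$ ($w{\left(W \right)} = \left(1 + W + 2 W\right) - W = \left(1 + 3 W\right) - W = 1 + 2 W$)
$\frac{1}{774949 + w{\left(12 \right)} \left(-49\right) 191} = \frac{1}{774949 + \left(1 + 2 \cdot 12\right) \left(-49\right) 191} = \frac{1}{774949 + \left(1 + 24\right) \left(-49\right) 191} = \frac{1}{774949 + 25 \left(-49\right) 191} = \frac{1}{774949 - 233975} = \frac{1}{540974}$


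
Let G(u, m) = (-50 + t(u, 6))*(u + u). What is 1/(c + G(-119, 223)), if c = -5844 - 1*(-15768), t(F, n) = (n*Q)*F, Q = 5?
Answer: 1/871484 ≈ 1.1475e-6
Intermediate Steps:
t(F, n) = 5*F*n (t(F, n) = (n*5)*F = (5*n)*F = 5*F*n)
G(u, m) = 2*u*(-50 + 30*u) (G(u, m) = (-50 + 5*u*6)*(u + u) = (-50 + 30*u)*(2*u) = 2*u*(-50 + 30*u))
c = 9924 (c = -5844 + 15768 = 9924)
1/(c + G(-119, 223)) = 1/(9924 + 20*(-119)*(-5 + 3*(-119))) = 1/(9924 + 20*(-119)*(-5 - 357)) = 1/(9924 + 20*(-119)*(-362)) = 1/(9924 + 861560) = 1/871484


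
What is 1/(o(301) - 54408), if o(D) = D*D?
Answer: 1/36193 ≈ 2.7630e-5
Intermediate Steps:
o(D) = D²
1/(o(301) - 54408) = 1/(301² - 54408) = 1/(90601 - 54408) = 1/36193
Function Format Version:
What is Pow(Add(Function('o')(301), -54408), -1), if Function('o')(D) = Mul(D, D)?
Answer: Rational(1, 36193) ≈ 2.7630e-5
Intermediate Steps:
Function('o')(D) = Pow(D, 2)
Pow(Add(Function('o')(301), -54408), -1) = Pow(Add(Pow(301, 2), -54408), -1) = Pow(Add(90601, -54408), -1) = Pow(36193, -1) = Rational(1, 36193)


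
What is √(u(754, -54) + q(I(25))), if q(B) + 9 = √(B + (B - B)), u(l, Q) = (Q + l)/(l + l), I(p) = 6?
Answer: √(-1213186 + 142129*√6)/377 ≈ 2.467*I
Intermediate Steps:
u(l, Q) = (Q + l)/(2*l) (u(l, Q) = (Q + l)/((2*l)) = (Q + l)*(1/(2*l)) = (Q + l)/(2*l))
q(B) = -9 + √B (q(B) = -9 + √(B + (B - B)) = -9 + √(B + 0) = -9 + √B)
√(u(754, -54) + q(I(25))) = √((½)*(-54 + 754)/754 + (-9 + √6)) = √((½)*(1/754)*700 + (-9 + √6)) = √(175/377 + (-9 + √6)) = √(-3218/377 + √6)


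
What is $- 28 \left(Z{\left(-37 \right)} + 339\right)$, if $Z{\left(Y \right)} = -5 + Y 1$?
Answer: $-8316$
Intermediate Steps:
$Z{\left(Y \right)} = -5 + Y$
$- 28 \left(Z{\left(-37 \right)} + 339\right) = - 28 \left(\left(-5 - 37\right) + 339\right) = - 28 \left(-42 + 339\right) = \left(-28\right) 297 = -8316$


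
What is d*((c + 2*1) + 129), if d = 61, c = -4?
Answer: 7747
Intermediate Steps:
d*((c + 2*1) + 129) = 61*((-4 + 2*1) + 129) = 61*((-4 + 2) + 129) = 61*(-2 + 129) = 61*127 = 7747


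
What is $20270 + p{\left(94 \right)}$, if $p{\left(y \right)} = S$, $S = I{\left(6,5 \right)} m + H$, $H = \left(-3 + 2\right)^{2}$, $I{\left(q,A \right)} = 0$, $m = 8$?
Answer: $20271$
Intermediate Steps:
$H = 1$ ($H = \left(-1\right)^{2} = 1$)
$S = 1$ ($S = 0 \cdot 8 + 1 = 0 + 1 = 1$)
$p{\left(y \right)} = 1$
$20270 + p{\left(94 \right)} = 20270 + 1 = 20271$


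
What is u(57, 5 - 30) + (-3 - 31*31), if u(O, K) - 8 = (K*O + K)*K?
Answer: 35294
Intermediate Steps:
u(O, K) = 8 + K*(K + K*O) (u(O, K) = 8 + (K*O + K)*K = 8 + (K + K*O)*K = 8 + K*(K + K*O))
u(57, 5 - 30) + (-3 - 31*31) = (8 + (5 - 30)**2 + 57*(5 - 30)**2) + (-3 - 31*31) = (8 + (-25)**2 + 57*(-25)**2) + (-3 - 961) = (8 + 625 + 57*625) - 964 = (8 + 625 + 35625) - 964 = 36258 - 964 = 35294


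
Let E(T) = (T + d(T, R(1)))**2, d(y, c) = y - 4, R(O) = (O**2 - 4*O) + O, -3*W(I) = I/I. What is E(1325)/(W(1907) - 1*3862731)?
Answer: -10501974/5794097 ≈ -1.8125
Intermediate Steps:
W(I) = -1/3 (W(I) = -I/(3*I) = -1/3*1 = -1/3)
R(O) = O**2 - 3*O
d(y, c) = -4 + y
E(T) = (-4 + 2*T)**2 (E(T) = (T + (-4 + T))**2 = (-4 + 2*T)**2)
E(1325)/(W(1907) - 1*3862731) = (4*(-2 + 1325)**2)/(-1/3 - 1*3862731) = (4*1323**2)/(-1/3 - 3862731) = (4*1750329)/(-11588194/3) = 7001316*(-3/11588194) = -10501974/5794097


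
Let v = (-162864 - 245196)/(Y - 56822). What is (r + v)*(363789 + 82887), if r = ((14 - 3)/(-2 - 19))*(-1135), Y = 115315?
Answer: 107457715593740/409451 ≈ 2.6244e+8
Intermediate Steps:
v = -408060/58493 (v = (-162864 - 245196)/(115315 - 56822) = -408060/58493 ≈ -6.9762)
r = 12485/21 (r = (11/(-21))*(-1135) = (11*(-1/21))*(-1135) = -11/21*(-1135) = 12485/21 ≈ 594.52)
(r + v)*(363789 + 82887) = (12485/21 - 408060/58493)*(363789 + 82887) = (721715845/1228353)*446676 = 107457715593740/409451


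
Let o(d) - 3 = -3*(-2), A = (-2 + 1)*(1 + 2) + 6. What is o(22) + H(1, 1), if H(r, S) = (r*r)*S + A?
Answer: 13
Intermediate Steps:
A = 3 (A = -1*3 + 6 = -3 + 6 = 3)
H(r, S) = 3 + S*r² (H(r, S) = (r*r)*S + 3 = r²*S + 3 = S*r² + 3 = 3 + S*r²)
o(d) = 9 (o(d) = 3 - 3*(-2) = 3 + 6 = 9)
o(22) + H(1, 1) = 9 + (3 + 1*1²) = 9 + (3 + 1*1) = 9 + (3 + 1) = 9 + 4 = 13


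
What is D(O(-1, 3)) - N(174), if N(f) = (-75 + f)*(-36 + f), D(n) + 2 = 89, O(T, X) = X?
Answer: -13575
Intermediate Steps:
D(n) = 87 (D(n) = -2 + 89 = 87)
D(O(-1, 3)) - N(174) = 87 - (2700 + 174**2 - 111*174) = 87 - (2700 + 30276 - 19314) = 87 - 1*13662 = 87 - 13662 = -13575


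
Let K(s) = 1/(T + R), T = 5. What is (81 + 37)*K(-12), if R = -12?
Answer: -118/7 ≈ -16.857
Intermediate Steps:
K(s) = -1/7 (K(s) = 1/(5 - 12) = 1/(-7) = -1/7)
(81 + 37)*K(-12) = (81 + 37)*(-1/7) = 118*(-1/7) = -118/7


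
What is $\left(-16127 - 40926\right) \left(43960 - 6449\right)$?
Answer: $-2140115083$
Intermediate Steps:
$\left(-16127 - 40926\right) \left(43960 - 6449\right) = \left(-57053\right) 37511 = -2140115083$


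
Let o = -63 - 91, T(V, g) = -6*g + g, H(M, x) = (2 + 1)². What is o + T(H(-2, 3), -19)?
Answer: -59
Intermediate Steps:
H(M, x) = 9 (H(M, x) = 3² = 9)
T(V, g) = -5*g
o = -154
o + T(H(-2, 3), -19) = -154 - 5*(-19) = -154 + 95 = -59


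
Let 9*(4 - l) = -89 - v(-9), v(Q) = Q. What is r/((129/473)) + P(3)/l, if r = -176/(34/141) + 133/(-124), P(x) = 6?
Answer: -491446733/183396 ≈ -2679.7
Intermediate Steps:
r = -1540853/2108 (r = -176/(34*(1/141)) + 133*(-1/124) = -176/34/141 - 133/124 = -176*141/34 - 133/124 = -12408/17 - 133/124 = -1540853/2108 ≈ -730.96)
l = 116/9 (l = 4 - (-89 - 1*(-9))/9 = 4 - (-89 + 9)/9 = 4 - 1/9*(-80) = 4 + 80/9 = 116/9 ≈ 12.889)
r/((129/473)) + P(3)/l = -1540853/(2108*(129/473)) + 6/(116/9) = -1540853/(2108*(129*(1/473))) + 6*(9/116) = -1540853/(2108*3/11) + 27/58 = -1540853/2108*11/3 + 27/58 = -16949383/6324 + 27/58 = -491446733/183396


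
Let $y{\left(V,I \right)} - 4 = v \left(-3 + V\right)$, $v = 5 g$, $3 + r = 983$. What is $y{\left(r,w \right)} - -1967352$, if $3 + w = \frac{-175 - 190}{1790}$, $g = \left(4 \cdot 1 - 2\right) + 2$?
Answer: $1986896$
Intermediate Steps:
$r = 980$ ($r = -3 + 983 = 980$)
$g = 4$ ($g = \left(4 - 2\right) + 2 = 2 + 2 = 4$)
$w = - \frac{1147}{358}$ ($w = -3 + \frac{-175 - 190}{1790} = -3 + \left(-175 - 190\right) \frac{1}{1790} = -3 - \frac{73}{358} = - \frac{1147}{358} \approx -3.2039$)
$v = 20$ ($v = 5 \cdot 4 = 20$)
$y{\left(V,I \right)} = -56 + 20 V$ ($y{\left(V,I \right)} = 4 + 20 \left(-3 + V\right) = 4 + \left(-60 + 20 V\right) = -56 + 20 V$)
$y{\left(r,w \right)} - -1967352 = \left(-56 + 20 \cdot 980\right) - -1967352 = \left(-56 + 19600\right) + 1967352 = 19544 + 1967352 = 1986896$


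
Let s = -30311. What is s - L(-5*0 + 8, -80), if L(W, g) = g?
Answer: -30231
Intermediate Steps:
s - L(-5*0 + 8, -80) = -30311 - 1*(-80) = -30311 + 80 = -30231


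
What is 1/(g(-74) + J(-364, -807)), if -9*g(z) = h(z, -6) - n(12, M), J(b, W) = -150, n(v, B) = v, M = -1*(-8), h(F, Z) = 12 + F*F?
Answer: -9/6826 ≈ -0.0013185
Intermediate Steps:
h(F, Z) = 12 + F²
M = 8
g(z) = -z²/9 (g(z) = -((12 + z²) - 1*12)/9 = -((12 + z²) - 12)/9 = -z²/9)
1/(g(-74) + J(-364, -807)) = 1/(-⅑*(-74)² - 150) = 1/(-⅑*5476 - 150) = 1/(-5476/9 - 150) = 1/(-6826/9) = -9/6826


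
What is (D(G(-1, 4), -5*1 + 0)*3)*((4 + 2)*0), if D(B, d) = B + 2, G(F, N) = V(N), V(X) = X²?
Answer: 0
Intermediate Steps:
G(F, N) = N²
D(B, d) = 2 + B
(D(G(-1, 4), -5*1 + 0)*3)*((4 + 2)*0) = ((2 + 4²)*3)*((4 + 2)*0) = ((2 + 16)*3)*(6*0) = (18*3)*0 = 54*0 = 0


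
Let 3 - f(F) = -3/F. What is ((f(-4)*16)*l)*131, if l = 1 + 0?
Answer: 4716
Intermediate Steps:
l = 1
f(F) = 3 + 3/F (f(F) = 3 - (-3)/F = 3 + 3/F)
((f(-4)*16)*l)*131 = (((3 + 3/(-4))*16)*1)*131 = (((3 + 3*(-¼))*16)*1)*131 = (((3 - ¾)*16)*1)*131 = (((9/4)*16)*1)*131 = (36*1)*131 = 36*131 = 4716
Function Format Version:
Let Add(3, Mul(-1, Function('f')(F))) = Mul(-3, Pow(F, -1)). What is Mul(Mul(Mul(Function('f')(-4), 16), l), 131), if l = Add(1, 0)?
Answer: 4716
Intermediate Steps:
l = 1
Function('f')(F) = Add(3, Mul(3, Pow(F, -1))) (Function('f')(F) = Add(3, Mul(-1, Mul(-3, Pow(F, -1)))) = Add(3, Mul(3, Pow(F, -1))))
Mul(Mul(Mul(Function('f')(-4), 16), l), 131) = Mul(Mul(Mul(Add(3, Mul(3, Pow(-4, -1))), 16), 1), 131) = Mul(Mul(Mul(Add(3, Mul(3, Rational(-1, 4))), 16), 1), 131) = Mul(Mul(Mul(Add(3, Rational(-3, 4)), 16), 1), 131) = Mul(Mul(Mul(Rational(9, 4), 16), 1), 131) = Mul(Mul(36, 1), 131) = Mul(36, 131) = 4716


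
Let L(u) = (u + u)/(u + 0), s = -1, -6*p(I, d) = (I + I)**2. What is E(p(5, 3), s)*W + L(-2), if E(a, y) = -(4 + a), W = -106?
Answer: -4022/3 ≈ -1340.7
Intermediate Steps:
p(I, d) = -2*I**2/3 (p(I, d) = -(I + I)**2/6 = -4*I**2/6 = -2*I**2/3)
L(u) = 2 (L(u) = (2*u)/u = 2)
E(a, y) = -4 - a
E(p(5, 3), s)*W + L(-2) = (-4 - (-2)*5**2/3)*(-106) + 2 = (-4 - (-2)*25/3)*(-106) + 2 = (-4 - 1*(-50/3))*(-106) + 2 = (-4 + 50/3)*(-106) + 2 = (38/3)*(-106) + 2 = -4028/3 + 2 = -4022/3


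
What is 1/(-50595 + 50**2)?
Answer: -1/48095 ≈ -2.0792e-5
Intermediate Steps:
1/(-50595 + 50**2) = 1/(-50595 + 2500) = 1/(-48095) = -1/48095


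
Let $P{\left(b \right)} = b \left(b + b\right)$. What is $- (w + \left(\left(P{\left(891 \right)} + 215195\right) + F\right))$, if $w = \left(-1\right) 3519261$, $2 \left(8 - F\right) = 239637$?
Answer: $\frac{3672229}{2} \approx 1.8361 \cdot 10^{6}$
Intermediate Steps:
$F = - \frac{239621}{2}$ ($F = 8 - \frac{239637}{2} = - \frac{239621}{2} \approx -1.1981 \cdot 10^{5}$)
$P{\left(b \right)} = 2 b^{2}$ ($P{\left(b \right)} = b 2 b = 2 b^{2}$)
$w = -3519261$
$- (w + \left(\left(P{\left(891 \right)} + 215195\right) + F\right)) = - (-3519261 + \left(\left(2 \cdot 891^{2} + 215195\right) - \frac{239621}{2}\right)) = - (-3519261 + \left(\left(2 \cdot 793881 + 215195\right) - \frac{239621}{2}\right)) = - (-3519261 + \left(\left(1587762 + 215195\right) - \frac{239621}{2}\right)) = - (-3519261 + \left(1802957 - \frac{239621}{2}\right)) = - (-3519261 + \frac{3366293}{2}) = \left(-1\right) \left(- \frac{3672229}{2}\right) = \frac{3672229}{2}$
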